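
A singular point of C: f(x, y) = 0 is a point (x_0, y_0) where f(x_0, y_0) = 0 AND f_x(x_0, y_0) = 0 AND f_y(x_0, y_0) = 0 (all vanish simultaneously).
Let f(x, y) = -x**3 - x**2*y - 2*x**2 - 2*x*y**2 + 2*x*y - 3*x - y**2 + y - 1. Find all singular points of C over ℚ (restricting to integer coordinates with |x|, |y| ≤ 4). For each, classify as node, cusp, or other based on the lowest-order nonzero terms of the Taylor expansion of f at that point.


Singular points: {(-1, 1)}; classification: cusp.

Compute partial derivatives:
  f_x = -3*x**2 - 2*x*y - 4*x - 2*y**2 + 2*y - 3.
  f_y = -x**2 - 4*x*y + 2*x - 2*y + 1.
Scan x_0 ∈ {−4, ..., 4}. For each x_0, f_y(x_0, y) is a polynomial in y; find its integer roots y ∈ {−4, ..., 4}, then test f_x and f at those candidates.
  x = -4: f_y(-4, y) = 14*y - 23; no integer root y with |y| ≤ 4.
  x = -3: f_y(-3, y) = 10*y - 14; no integer root y with |y| ≤ 4.
  x = -2: f_y(-2, y) = 6*y - 7; no integer root y with |y| ≤ 4.
  x = -1: f_y(-1, y) = 2*y - 2; vanishes at y ∈ {1}. (-1, 1): f_x = 0, f = 0 — SINGULAR.
  x = 0: f_y(0, y) = 1 - 2*y; no integer root y with |y| ≤ 4.
  x = 1: f_y(1, y) = 2 - 6*y; no integer root y with |y| ≤ 4.
  x = 2: f_y(2, y) = 1 - 10*y; no integer root y with |y| ≤ 4.
  x = 3: f_y(3, y) = -14*y - 2; no integer root y with |y| ≤ 4.
  x = 4: f_y(4, y) = -18*y - 7; no integer root y with |y| ≤ 4.
Only singular point on the grid: (-1, 1).
Classify: substitute x = -1 + u, y = 1 + v and expand: f = -u**3 - u**2*v - 2*u*v**2 + v**2.
No constant or linear terms (consistent with a singular point). Quadratic part: v**2. Cubic part: -u**3 - u**2*v - 2*u*v**2.
The quadratic part v**2 is a perfect square, so there is a single (double) tangent line v = 0, i.e. y = 1. Restricting the cubic part to that line (v = 0) leaves -u**3 ≠ 0, so f is not divisible by v and the branch is v² ≈ u**3 to lowest order — this is a cusp.
Classification: cusp.


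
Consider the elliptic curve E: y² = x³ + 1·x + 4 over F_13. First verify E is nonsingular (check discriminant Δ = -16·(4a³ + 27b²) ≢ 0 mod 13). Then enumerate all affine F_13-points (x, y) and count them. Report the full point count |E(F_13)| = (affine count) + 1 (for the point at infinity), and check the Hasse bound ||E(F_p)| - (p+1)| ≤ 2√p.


Affine points = {(0, 2), (0, 11), (2, 1), (2, 12), (5, 2), (5, 11), (7, 4), (7, 9), (8, 2), (8, 11), (9, 1), (9, 12), (10, 0)}; affine count = 13; |E(F_13)| = 14.

Discriminant check: Δ ∝ 4a³ + 27b² = 4·1³ + 27·4² = 4·1 + 27·16 ≡ 7 (mod 13). Nonzero ⇒ E is nonsingular.
For each x ∈ F_13, compute rhs = x³ + 1·x + 4 mod 13, then count y ∈ F_13 with y² ≡ rhs.
  x = 0: rhs = 4, matching y values: 2, 11 (2 points).
  x = 1: rhs = 6, matching y values: none (0 points).
  x = 2: rhs = 1, matching y values: 1, 12 (2 points).
  x = 3: rhs = 8, matching y values: none (0 points).
  x = 4: rhs = 7, matching y values: none (0 points).
  x = 5: rhs = 4, matching y values: 2, 11 (2 points).
  x = 6: rhs = 5, matching y values: none (0 points).
  x = 7: rhs = 3, matching y values: 4, 9 (2 points).
  x = 8: rhs = 4, matching y values: 2, 11 (2 points).
  x = 9: rhs = 1, matching y values: 1, 12 (2 points).
  x = 10: rhs = 0, matching y values: 0 (1 points).
  x = 11: rhs = 7, matching y values: none (0 points).
  x = 12: rhs = 2, matching y values: none (0 points).
Total affine count: 13.
Full point count |E(F_13)| = 13 + 1 = 14.
Hasse bound: |14 − (13+1)| = |0| = 0 ≤ 2√13 ≈ 7.2111 ✓.


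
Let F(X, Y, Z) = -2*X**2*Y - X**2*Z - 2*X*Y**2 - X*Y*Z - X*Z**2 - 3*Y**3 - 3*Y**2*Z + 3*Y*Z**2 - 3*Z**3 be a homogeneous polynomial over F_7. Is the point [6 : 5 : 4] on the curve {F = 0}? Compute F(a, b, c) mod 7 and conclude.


F(6,5,4) ≡ 5 (mod 7); P is NOT on the curve.

Evaluate F(6, 5, 4) term-by-term (mod 7).
  -2*X**2*Y ↦ -2·36·5·1 = -360
  -X**2*Z ↦ -1·36·1·4 = -144
  -2*X*Y**2 ↦ -2·6·25·1 = -300
  -X*Y*Z ↦ -1·6·5·4 = -120
  -X*Z**2 ↦ -1·6·1·16 = -96
  -3*Y**3 ↦ -3·1·125·1 = -375
  -3*Y**2*Z ↦ -3·1·25·4 = -300
  3*Y*Z**2 ↦ 3·1·5·16 = 240
  -3*Z**3 ↦ -3·1·1·64 = -192
Sum: F(6, 5, 4) = (-360) + (-144) + (-300) + (-120) + (-96) + (-375) + (-300) + (240) + (-192) = -1647.
Reducing mod 7: -1647 ≡ 5 (mod 7).
Since F(a, b, c) ≡ 5 ≠ 0 (mod 7), P does NOT lie on the curve.


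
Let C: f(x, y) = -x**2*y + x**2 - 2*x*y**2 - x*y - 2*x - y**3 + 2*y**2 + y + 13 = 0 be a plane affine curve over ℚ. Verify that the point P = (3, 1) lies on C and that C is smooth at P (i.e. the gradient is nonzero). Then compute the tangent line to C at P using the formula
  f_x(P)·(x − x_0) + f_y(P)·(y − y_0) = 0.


Tangent line at P: -5*x - 22*y + 37 = 0.

Step 1: f(3, 1) = 0, so P lies on C.
Step 2: partial derivatives
  f_x(x, y) = -2*x*y + 2*x - 2*y**2 - y - 2, f_y(x, y) = -x**2 - 4*x*y - x - 3*y**2 + 4*y + 1.
  f_x(P) = -5, f_y(P) = -22 (gradient nonzero, so P is smooth).
Step 3: tangent line at P: -5·(x − 3) + -22·(y − 1) = 0.
Expanding: -5*x - 22*y + 37 = 0.


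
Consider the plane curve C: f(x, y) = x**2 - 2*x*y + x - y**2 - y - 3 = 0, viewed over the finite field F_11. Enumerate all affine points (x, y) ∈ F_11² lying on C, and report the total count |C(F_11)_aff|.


Affine F_11-points: {(0, 5), (1, 2), (1, 6), (2, 2), (2, 4), (5, 4), (5, 7), (8, 7), (8, 9), (9, 5), (9, 9), (10, 6)}; count = 12.

For each of the 121 pairs (x, y) ∈ F_11², evaluate f(x, y) mod 11. Record the zeros.
  x = 0: [0↦8, 1↦6, 2↦2, 3↦7, 4↦10, 5↦0, 6↦10, 7↦7, 8↦2, 9↦6, 10↦8]  zeros at y ∈ {5}
  x = 1: [0↦10, 1↦6, 2↦0, 3↦3, 4↦4, 5↦3, 6↦0, 7↦6, 8↦10, 9↦1, 10↦1]  zeros at y ∈ {2, 6}
  x = 2: [0↦3, 1↦8, 2↦0, 3↦1, 4↦0, 5↦8, 6↦3, 7↦7, 8↦9, 9↦9, 10↦7]  zeros at y ∈ {2, 4}
  x = 3: [0↦9, 1↦1, 2↦2, 3↦1, 4↦9, 5↦4, 6↦8, 7↦10, 8↦10, 9↦8, 10↦4]  zeros at y ∈ ∅
  x = 4: [0↦6, 1↦7, 2↦6, 3↦3, 4↦9, 5↦2, 6↦4, 7↦4, 8↦2, 9↦9, 10↦3]  zeros at y ∈ ∅
  x = 5: [0↦5, 1↦4, 2↦1, 3↦7, 4↦0, 5↦2, 6↦2, 7↦0, 8↦7, 9↦1, 10↦4]  zeros at y ∈ {4, 7}
  x = 6: [0↦6, 1↦3, 2↦9, 3↦2, 4↦4, 5↦4, 6↦2, 7↦9, 8↦3, 9↦6, 10↦7]  zeros at y ∈ ∅
  x = 7: [0↦9, 1↦4, 2↦8, 3↦10, 4↦10, 5↦8, 6↦4, 7↦9, 8↦1, 9↦2, 10↦1]  zeros at y ∈ ∅
  x = 8: [0↦3, 1↦7, 2↦9, 3↦9, 4↦7, 5↦3, 6↦8, 7↦0, 8↦1, 9↦0, 10↦8]  zeros at y ∈ {7, 9}
  x = 9: [0↦10, 1↦1, 2↦1, 3↦10, 4↦6, 5↦0, 6↦3, 7↦4, 8↦3, 9↦0, 10↦6]  zeros at y ∈ {5, 9}
  x = 10: [0↦8, 1↦8, 2↦6, 3↦2, 4↦7, 5↦10, 6↦0, 7↦10, 8↦7, 9↦2, 10↦6]  zeros at y ∈ {6}
Collecting zeros: affine points = {(0, 5), (1, 2), (1, 6), (2, 2), (2, 4), (5, 4), (5, 7), (8, 7), (8, 9), (9, 5), (9, 9), (10, 6)}.
Total count |C(F_11)_aff| = 12.


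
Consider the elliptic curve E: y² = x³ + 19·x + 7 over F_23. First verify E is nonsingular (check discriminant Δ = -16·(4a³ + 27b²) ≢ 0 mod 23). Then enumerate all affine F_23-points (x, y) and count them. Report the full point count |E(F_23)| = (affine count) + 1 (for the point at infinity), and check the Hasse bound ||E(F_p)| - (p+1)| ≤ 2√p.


Affine points = {(1, 2), (1, 21), (4, 3), (4, 20), (7, 0), (8, 2), (8, 21), (10, 1), (10, 22), (11, 11), (11, 12), (12, 10), (12, 13), (13, 6), (13, 17), (14, 2), (14, 21)}; affine count = 17; |E(F_23)| = 18.

Discriminant check: Δ ∝ 4a³ + 27b² = 4·19³ + 27·7² = 4·6859 + 27·49 ≡ 9 (mod 23). Nonzero ⇒ E is nonsingular.
For each x ∈ F_23, compute rhs = x³ + 19·x + 7 mod 23, then count y ∈ F_23 with y² ≡ rhs.
  x = 0: rhs = 7, matching y values: none (0 points).
  x = 1: rhs = 4, matching y values: 2, 21 (2 points).
  x = 2: rhs = 7, matching y values: none (0 points).
  x = 3: rhs = 22, matching y values: none (0 points).
  x = 4: rhs = 9, matching y values: 3, 20 (2 points).
  x = 5: rhs = 20, matching y values: none (0 points).
  x = 6: rhs = 15, matching y values: none (0 points).
  x = 7: rhs = 0, matching y values: 0 (1 points).
  x = 8: rhs = 4, matching y values: 2, 21 (2 points).
  x = 9: rhs = 10, matching y values: none (0 points).
  x = 10: rhs = 1, matching y values: 1, 22 (2 points).
  x = 11: rhs = 6, matching y values: 11, 12 (2 points).
  x = 12: rhs = 8, matching y values: 10, 13 (2 points).
  x = 13: rhs = 13, matching y values: 6, 17 (2 points).
  x = 14: rhs = 4, matching y values: 2, 21 (2 points).
  x = 15: rhs = 10, matching y values: none (0 points).
  x = 16: rhs = 14, matching y values: none (0 points).
  x = 17: rhs = 22, matching y values: none (0 points).
  x = 18: rhs = 17, matching y values: none (0 points).
  x = 19: rhs = 5, matching y values: none (0 points).
  x = 20: rhs = 15, matching y values: none (0 points).
  x = 21: rhs = 7, matching y values: none (0 points).
  x = 22: rhs = 10, matching y values: none (0 points).
Total affine count: 17.
Full point count |E(F_23)| = 17 + 1 = 18.
Hasse bound: |18 − (23+1)| = |-6| = 6 ≤ 2√23 ≈ 9.5917 ✓.


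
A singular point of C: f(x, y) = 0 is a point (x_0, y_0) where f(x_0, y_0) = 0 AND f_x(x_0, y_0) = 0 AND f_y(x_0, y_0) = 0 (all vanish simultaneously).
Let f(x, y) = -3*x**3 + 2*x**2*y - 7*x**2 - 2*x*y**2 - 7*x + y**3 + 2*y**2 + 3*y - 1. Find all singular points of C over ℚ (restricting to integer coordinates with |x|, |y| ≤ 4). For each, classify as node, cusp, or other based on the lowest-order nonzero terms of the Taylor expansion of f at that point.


Singular points: {(-1, -1)}; classification: cusp.

Compute partial derivatives:
  f_x = -9*x**2 + 4*x*y - 14*x - 2*y**2 - 7.
  f_y = 2*x**2 - 4*x*y + 3*y**2 + 4*y + 3.
Scan x_0 ∈ {−4, ..., 4}. For each x_0, f_y(x_0, y) is a polynomial in y; find its integer roots y ∈ {−4, ..., 4}, then test f_x and f at those candidates.
  x = -4: f_y(-4, y) = 3*y**2 + 20*y + 35; no integer root y with |y| ≤ 4.
  x = -3: f_y(-3, y) = 3*y**2 + 16*y + 21; vanishes at y ∈ {-3}. (-3, -3): f_x = -28 ≠ 0.
  x = -2: f_y(-2, y) = 3*y**2 + 12*y + 11; no integer root y with |y| ≤ 4.
  x = -1: f_y(-1, y) = 3*y**2 + 8*y + 5; vanishes at y ∈ {-1}. (-1, -1): f_x = 0, f = 0 — SINGULAR.
  x = 0: f_y(0, y) = 3*y**2 + 4*y + 3; no integer root y with |y| ≤ 4.
  x = 1: f_y(1, y) = 3*y**2 + 5; no integer root y with |y| ≤ 4.
  x = 2: f_y(2, y) = 3*y**2 - 4*y + 11; no integer root y with |y| ≤ 4.
  x = 3: f_y(3, y) = 3*y**2 - 8*y + 21; no integer root y with |y| ≤ 4.
  x = 4: f_y(4, y) = 3*y**2 - 12*y + 35; no integer root y with |y| ≤ 4.
Only singular point on the grid: (-1, -1).
Classify: substitute x = -1 + u, y = -1 + v and expand: f = -3*u**3 + 2*u**2*v - 2*u*v**2 + v**3 + v**2.
No constant or linear terms (consistent with a singular point). Quadratic part: v**2. Cubic part: -3*u**3 + 2*u**2*v - 2*u*v**2 + v**3.
The quadratic part v**2 is a perfect square, so there is a single (double) tangent line v = 0, i.e. y = -1. Restricting the cubic part to that line (v = 0) leaves -3*u**3 ≠ 0, so f is not divisible by v and the branch is v² ≈ 3*u**3 to lowest order — this is a cusp.
Classification: cusp.


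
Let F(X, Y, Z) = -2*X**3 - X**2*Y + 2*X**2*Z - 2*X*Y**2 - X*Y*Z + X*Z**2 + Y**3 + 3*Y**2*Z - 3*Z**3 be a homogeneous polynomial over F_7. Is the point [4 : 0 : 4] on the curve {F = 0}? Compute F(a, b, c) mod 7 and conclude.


F(4,0,4) ≡ 5 (mod 7); P is NOT on the curve.

Evaluate F(4, 0, 4) term-by-term (mod 7).
  -2*X**3 ↦ -2·64·1·1 = -128
  -X**2*Y ↦ -1·16·0·1 = 0
  2*X**2*Z ↦ 2·16·1·4 = 128
  -2*X*Y**2 ↦ -2·4·0·1 = 0
  -X*Y*Z ↦ -1·4·0·4 = 0
  X*Z**2 ↦ 1·4·1·16 = 64
  Y**3 ↦ 1·1·0·1 = 0
  3*Y**2*Z ↦ 3·1·0·4 = 0
  -3*Z**3 ↦ -3·1·1·64 = -192
Sum: F(4, 0, 4) = (-128) + (0) + (128) + (0) + (0) + (64) + (0) + (0) + (-192) = -128.
Reducing mod 7: -128 ≡ 5 (mod 7).
Since F(a, b, c) ≡ 5 ≠ 0 (mod 7), P does NOT lie on the curve.


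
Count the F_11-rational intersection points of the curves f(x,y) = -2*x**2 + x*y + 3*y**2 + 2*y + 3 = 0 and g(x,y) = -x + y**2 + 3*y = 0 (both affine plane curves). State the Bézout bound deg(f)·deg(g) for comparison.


Common zeros: {(6, 4)}; count = 1; Bézout bound = 4.

deg(f) = 2, deg(g) = 2, so Bézout bound = 4.
Scan x ∈ F_11. For each x, list the y ∈ F_11 with f(x, y) ≡ 0 and those with g(x, y) ≡ 0 (mod 11); the common zeros in that column are the intersection.
  x = 0: f ≡ 0 at y ∈ {5, 9}; g ≡ 0 at y ∈ {0, 8}; common: ∅.
  x = 1: f ≡ 0 at y ∈ ∅; g ≡ 0 at y ∈ ∅; common: ∅.
  x = 2: f ≡ 0 at y ∈ ∅; g ≡ 0 at y ∈ ∅; common: ∅.
  x = 3: f ≡ 0 at y ∈ ∅; g ≡ 0 at y ∈ ∅; common: ∅.
  x = 4: f ≡ 0 at y ∈ ∅; g ≡ 0 at y ∈ {1, 7}; common: ∅.
  x = 5: f ≡ 0 at y ∈ ∅; g ≡ 0 at y ∈ ∅; common: ∅.
  x = 6: f ≡ 0 at y ∈ {4, 8}; g ≡ 0 at y ∈ {4}; common: {4}.
  x = 7: f ≡ 0 at y ∈ {4}; g ≡ 0 at y ∈ {3, 5}; common: ∅.
  x = 8: f ≡ 0 at y ∈ {5, 10}; g ≡ 0 at y ∈ ∅; common: ∅.
  x = 9: f ≡ 0 at y ∈ {3, 8}; g ≡ 0 at y ∈ {9, 10}; common: ∅.
  x = 10: f ≡ 0 at y ∈ {9}; g ≡ 0 at y ∈ {2, 6}; common: ∅.
Collecting: common zeros = {(6, 4)}, so the count is 1.
Comparison with the Bézout bound: 1 ≤ 4 = deg(f)·deg(g), as expected for curves with no common component (the affine F_11-count falls short of the bound because intersections may lie at infinity, over extension fields, or carry multiplicity).


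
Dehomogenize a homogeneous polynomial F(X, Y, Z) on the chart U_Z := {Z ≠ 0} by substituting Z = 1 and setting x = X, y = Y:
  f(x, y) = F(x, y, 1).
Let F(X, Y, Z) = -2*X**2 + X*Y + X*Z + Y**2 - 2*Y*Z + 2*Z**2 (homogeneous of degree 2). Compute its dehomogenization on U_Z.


f(x, y) = -2*x**2 + x*y + x + y**2 - 2*y + 2

On U_Z we set Z = 1. Each monomial c·X^i·Y^j·Z^k in F becomes c·x^i·y^j·1^k = c·x^i·y^j.
Substituting Z = 1: F(X, Y, 1) = -2*x**2 + x*y + x + y**2 - 2*y + 2.
Note: deg(f) ≤ deg(F) = 2; strict inequality happens when F is divisible by Z (lost terms).


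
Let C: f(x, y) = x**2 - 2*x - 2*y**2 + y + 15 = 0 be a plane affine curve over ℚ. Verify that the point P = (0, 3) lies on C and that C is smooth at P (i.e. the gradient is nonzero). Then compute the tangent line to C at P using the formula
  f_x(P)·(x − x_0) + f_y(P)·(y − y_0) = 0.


Tangent line at P: -2*x - 11*y + 33 = 0.

Step 1: f(0, 3) = 0, so P lies on C.
Step 2: partial derivatives
  f_x(x, y) = 2*x - 2, f_y(x, y) = 1 - 4*y.
  f_x(P) = -2, f_y(P) = -11 (gradient nonzero, so P is smooth).
Step 3: tangent line at P: -2·(x − 0) + -11·(y − 3) = 0.
Expanding: -2*x - 11*y + 33 = 0.


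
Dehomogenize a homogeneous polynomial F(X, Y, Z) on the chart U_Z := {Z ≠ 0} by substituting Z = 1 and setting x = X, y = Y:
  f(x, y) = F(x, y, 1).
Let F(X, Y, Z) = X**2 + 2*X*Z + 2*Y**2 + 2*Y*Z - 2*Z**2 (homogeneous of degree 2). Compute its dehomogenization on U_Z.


f(x, y) = x**2 + 2*x + 2*y**2 + 2*y - 2

On U_Z we set Z = 1. Each monomial c·X^i·Y^j·Z^k in F becomes c·x^i·y^j·1^k = c·x^i·y^j.
Substituting Z = 1: F(X, Y, 1) = x**2 + 2*x + 2*y**2 + 2*y - 2.
Note: deg(f) ≤ deg(F) = 2; strict inequality happens when F is divisible by Z (lost terms).


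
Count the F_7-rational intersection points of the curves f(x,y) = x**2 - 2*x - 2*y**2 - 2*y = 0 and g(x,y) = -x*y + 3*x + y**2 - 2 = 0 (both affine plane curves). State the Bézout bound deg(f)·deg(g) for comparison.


Common zeros: {(2, 6), (3, 3), (6, 3)}; count = 3; Bézout bound = 4.

deg(f) = 2, deg(g) = 2, so Bézout bound = 4.
Scan x ∈ F_7. For each x, list the y ∈ F_7 with f(x, y) ≡ 0 and those with g(x, y) ≡ 0 (mod 7); the common zeros in that column are the intersection.
  x = 0: f ≡ 0 at y ∈ {0, 6}; g ≡ 0 at y ∈ {3, 4}; common: ∅.
  x = 1: f ≡ 0 at y ∈ ∅; g ≡ 0 at y ∈ {3, 5}; common: ∅.
  x = 2: f ≡ 0 at y ∈ {0, 6}; g ≡ 0 at y ∈ {3, 6}; common: {6}.
  x = 3: f ≡ 0 at y ∈ {3}; g ≡ 0 at y ∈ {0, 3}; common: {3}.
  x = 4: f ≡ 0 at y ∈ ∅; g ≡ 0 at y ∈ {1, 3}; common: ∅.
  x = 5: f ≡ 0 at y ∈ ∅; g ≡ 0 at y ∈ {2, 3}; common: ∅.
  x = 6: f ≡ 0 at y ∈ {3}; g ≡ 0 at y ∈ {3}; common: {3}.
Collecting: common zeros = {(2, 6), (3, 3), (6, 3)}, so the count is 3.
Comparison with the Bézout bound: 3 ≤ 4 = deg(f)·deg(g), as expected for curves with no common component (the affine F_7-count falls short of the bound because intersections may lie at infinity, over extension fields, or carry multiplicity).


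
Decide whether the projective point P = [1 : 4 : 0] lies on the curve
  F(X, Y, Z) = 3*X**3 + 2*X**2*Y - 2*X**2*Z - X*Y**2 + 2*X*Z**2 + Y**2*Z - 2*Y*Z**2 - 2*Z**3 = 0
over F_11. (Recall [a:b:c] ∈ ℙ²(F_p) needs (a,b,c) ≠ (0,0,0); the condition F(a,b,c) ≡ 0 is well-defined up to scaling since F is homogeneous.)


F(1,4,0) ≡ 6 (mod 11); P is NOT on the curve.

Evaluate F(1, 4, 0) term-by-term (mod 11).
  3*X**3 ↦ 3·1·1·1 = 3
  2*X**2*Y ↦ 2·1·4·1 = 8
  -2*X**2*Z ↦ -2·1·1·0 = 0
  -X*Y**2 ↦ -1·1·16·1 = -16
  2*X*Z**2 ↦ 2·1·1·0 = 0
  Y**2*Z ↦ 1·1·16·0 = 0
  -2*Y*Z**2 ↦ -2·1·4·0 = 0
  -2*Z**3 ↦ -2·1·1·0 = 0
Sum: F(1, 4, 0) = (3) + (8) + (0) + (-16) + (0) + (0) + (0) + (0) = -5.
Reducing mod 11: -5 ≡ 6 (mod 11).
Since F(a, b, c) ≡ 6 ≠ 0 (mod 11), P does NOT lie on the curve.


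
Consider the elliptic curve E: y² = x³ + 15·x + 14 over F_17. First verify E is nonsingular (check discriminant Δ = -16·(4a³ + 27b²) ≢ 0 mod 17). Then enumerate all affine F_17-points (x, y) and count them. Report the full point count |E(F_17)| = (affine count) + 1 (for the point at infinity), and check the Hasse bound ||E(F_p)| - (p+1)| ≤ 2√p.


Affine points = {(1, 8), (1, 9), (2, 1), (2, 16), (3, 1), (3, 16), (4, 6), (4, 11), (8, 0), (10, 5), (10, 12), (12, 1), (12, 16), (13, 3), (13, 14), (16, 7), (16, 10)}; affine count = 17; |E(F_17)| = 18.

Discriminant check: Δ ∝ 4a³ + 27b² = 4·15³ + 27·14² = 4·3375 + 27·196 ≡ 7 (mod 17). Nonzero ⇒ E is nonsingular.
For each x ∈ F_17, compute rhs = x³ + 15·x + 14 mod 17, then count y ∈ F_17 with y² ≡ rhs.
  x = 0: rhs = 14, matching y values: none (0 points).
  x = 1: rhs = 13, matching y values: 8, 9 (2 points).
  x = 2: rhs = 1, matching y values: 1, 16 (2 points).
  x = 3: rhs = 1, matching y values: 1, 16 (2 points).
  x = 4: rhs = 2, matching y values: 6, 11 (2 points).
  x = 5: rhs = 10, matching y values: none (0 points).
  x = 6: rhs = 14, matching y values: none (0 points).
  x = 7: rhs = 3, matching y values: none (0 points).
  x = 8: rhs = 0, matching y values: 0 (1 points).
  x = 9: rhs = 11, matching y values: none (0 points).
  x = 10: rhs = 8, matching y values: 5, 12 (2 points).
  x = 11: rhs = 14, matching y values: none (0 points).
  x = 12: rhs = 1, matching y values: 1, 16 (2 points).
  x = 13: rhs = 9, matching y values: 3, 14 (2 points).
  x = 14: rhs = 10, matching y values: none (0 points).
  x = 15: rhs = 10, matching y values: none (0 points).
  x = 16: rhs = 15, matching y values: 7, 10 (2 points).
Total affine count: 17.
Full point count |E(F_17)| = 17 + 1 = 18.
Hasse bound: |18 − (17+1)| = |0| = 0 ≤ 2√17 ≈ 8.2462 ✓.


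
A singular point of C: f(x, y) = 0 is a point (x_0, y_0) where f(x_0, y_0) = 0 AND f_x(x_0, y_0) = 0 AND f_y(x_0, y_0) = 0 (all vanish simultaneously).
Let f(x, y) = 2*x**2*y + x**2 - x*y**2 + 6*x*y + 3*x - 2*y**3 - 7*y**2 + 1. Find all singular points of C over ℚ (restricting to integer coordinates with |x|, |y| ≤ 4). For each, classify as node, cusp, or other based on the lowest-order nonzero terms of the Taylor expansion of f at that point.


Singular points: {(-2, -1)}; classification: node.

Compute partial derivatives:
  f_x = 4*x*y + 2*x - y**2 + 6*y + 3.
  f_y = 2*x**2 - 2*x*y + 6*x - 6*y**2 - 14*y.
Scan x_0 ∈ {−4, ..., 4}. For each x_0, f_y(x_0, y) is a polynomial in y; find its integer roots y ∈ {−4, ..., 4}, then test f_x and f at those candidates.
  x = -4: f_y(-4, y) = -6*y**2 - 6*y + 8; no integer root y with |y| ≤ 4.
  x = -3: f_y(-3, y) = -6*y**2 - 8*y; vanishes at y ∈ {0}. (-3, 0): f_x = -3 ≠ 0.
  x = -2: f_y(-2, y) = -6*y**2 - 10*y - 4; vanishes at y ∈ {-1}. (-2, -1): f_x = 0, f = 0 — SINGULAR.
  x = -1: f_y(-1, y) = -6*y**2 - 12*y - 4; no integer root y with |y| ≤ 4.
  x = 0: f_y(0, y) = -6*y**2 - 14*y; vanishes at y ∈ {0}. (0, 0): f_x = 3 ≠ 0.
  x = 1: f_y(1, y) = -6*y**2 - 16*y + 8; no integer root y with |y| ≤ 4.
  x = 2: f_y(2, y) = -6*y**2 - 18*y + 20; no integer root y with |y| ≤ 4.
  x = 3: f_y(3, y) = -6*y**2 - 20*y + 36; no integer root y with |y| ≤ 4.
  x = 4: f_y(4, y) = -6*y**2 - 22*y + 56; no integer root y with |y| ≤ 4.
Only singular point on the grid: (-2, -1).
Classify: substitute x = -2 + u, y = -1 + v and expand: f = 2*u**2*v - u**2 - u*v**2 - 2*v**3 + v**2.
No constant or linear terms (consistent with a singular point). Quadratic part: -u**2 + v**2. Cubic part: 2*u**2*v - u*v**2 - 2*v**3.
The quadratic part v**2 - u**2 = (v − u)(v + u) splits into two distinct linear factors, so there are two distinct tangent lines y − -1 = ±(x − -2) — this is a node (ordinary double point).
Classification: node.


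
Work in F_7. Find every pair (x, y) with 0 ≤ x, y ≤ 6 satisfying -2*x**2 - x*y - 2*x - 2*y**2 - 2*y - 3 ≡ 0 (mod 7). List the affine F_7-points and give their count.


Affine F_7-points: {(0, 1), (0, 5), (1, 0), (1, 2), (2, 1), (2, 4), (4, 2), (5, 0)}; count = 8.

For each of the 49 pairs (x, y) ∈ F_7², evaluate f(x, y) mod 7. Record the zeros.
  x = 0: [0↦4, 1↦0, 2↦6, 3↦1, 4↦6, 5↦0, 6↦4]  zeros at y ∈ {1, 5}
  x = 1: [0↦0, 1↦2, 2↦0, 3↦1, 4↦5, 5↦5, 6↦1]  zeros at y ∈ {0, 2}
  x = 2: [0↦6, 1↦0, 2↦4, 3↦4, 4↦0, 5↦6, 6↦1]  zeros at y ∈ {1, 4}
  x = 3: [0↦1, 1↦1, 2↦4, 3↦3, 4↦5, 5↦3, 6↦4]  zeros at y ∈ ∅
  x = 4: [0↦6, 1↦5, 2↦0, 3↦5, 4↦6, 5↦3, 6↦3]  zeros at y ∈ {2}
  x = 5: [0↦0, 1↦5, 2↦6, 3↦3, 4↦3, 5↦6, 6↦5]  zeros at y ∈ {0}
  x = 6: [0↦4, 1↦1, 2↦1, 3↦4, 4↦3, 5↦5, 6↦3]  zeros at y ∈ ∅
Collecting zeros: affine points = {(0, 1), (0, 5), (1, 0), (1, 2), (2, 1), (2, 4), (4, 2), (5, 0)}.
Total count |C(F_7)_aff| = 8.


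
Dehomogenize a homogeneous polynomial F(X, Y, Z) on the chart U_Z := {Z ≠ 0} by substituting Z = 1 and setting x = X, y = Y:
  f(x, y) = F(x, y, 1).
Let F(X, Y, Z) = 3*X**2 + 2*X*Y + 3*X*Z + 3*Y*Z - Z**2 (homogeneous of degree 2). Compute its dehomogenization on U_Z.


f(x, y) = 3*x**2 + 2*x*y + 3*x + 3*y - 1

On U_Z we set Z = 1. Each monomial c·X^i·Y^j·Z^k in F becomes c·x^i·y^j·1^k = c·x^i·y^j.
Substituting Z = 1: F(X, Y, 1) = 3*x**2 + 2*x*y + 3*x + 3*y - 1.
Note: deg(f) ≤ deg(F) = 2; strict inequality happens when F is divisible by Z (lost terms).


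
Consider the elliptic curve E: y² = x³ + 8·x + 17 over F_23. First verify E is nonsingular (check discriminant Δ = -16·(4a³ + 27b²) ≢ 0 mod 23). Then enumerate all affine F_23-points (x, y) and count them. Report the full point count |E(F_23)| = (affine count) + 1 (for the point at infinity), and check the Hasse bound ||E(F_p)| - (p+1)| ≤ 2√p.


Affine points = {(1, 7), (1, 16), (2, 8), (2, 15), (7, 5), (7, 18), (8, 8), (8, 15), (9, 6), (9, 17), (10, 4), (10, 19), (12, 1), (12, 22), (13, 8), (13, 15), (15, 4), (15, 19), (16, 3), (16, 20), (17, 11), (17, 12), (18, 6), (18, 17), (19, 6), (19, 17), (20, 9), (20, 14), (21, 4), (21, 19), (22, 10), (22, 13)}; affine count = 32; |E(F_23)| = 33.

Discriminant check: Δ ∝ 4a³ + 27b² = 4·8³ + 27·17² = 4·512 + 27·289 ≡ 7 (mod 23). Nonzero ⇒ E is nonsingular.
For each x ∈ F_23, compute rhs = x³ + 8·x + 17 mod 23, then count y ∈ F_23 with y² ≡ rhs.
  x = 0: rhs = 17, matching y values: none (0 points).
  x = 1: rhs = 3, matching y values: 7, 16 (2 points).
  x = 2: rhs = 18, matching y values: 8, 15 (2 points).
  x = 3: rhs = 22, matching y values: none (0 points).
  x = 4: rhs = 21, matching y values: none (0 points).
  x = 5: rhs = 21, matching y values: none (0 points).
  x = 6: rhs = 5, matching y values: none (0 points).
  x = 7: rhs = 2, matching y values: 5, 18 (2 points).
  x = 8: rhs = 18, matching y values: 8, 15 (2 points).
  x = 9: rhs = 13, matching y values: 6, 17 (2 points).
  x = 10: rhs = 16, matching y values: 4, 19 (2 points).
  x = 11: rhs = 10, matching y values: none (0 points).
  x = 12: rhs = 1, matching y values: 1, 22 (2 points).
  x = 13: rhs = 18, matching y values: 8, 15 (2 points).
  x = 14: rhs = 21, matching y values: none (0 points).
  x = 15: rhs = 16, matching y values: 4, 19 (2 points).
  x = 16: rhs = 9, matching y values: 3, 20 (2 points).
  x = 17: rhs = 6, matching y values: 11, 12 (2 points).
  x = 18: rhs = 13, matching y values: 6, 17 (2 points).
  x = 19: rhs = 13, matching y values: 6, 17 (2 points).
  x = 20: rhs = 12, matching y values: 9, 14 (2 points).
  x = 21: rhs = 16, matching y values: 4, 19 (2 points).
  x = 22: rhs = 8, matching y values: 10, 13 (2 points).
Total affine count: 32.
Full point count |E(F_23)| = 32 + 1 = 33.
Hasse bound: |33 − (23+1)| = |9| = 9 ≤ 2√23 ≈ 9.5917 ✓.


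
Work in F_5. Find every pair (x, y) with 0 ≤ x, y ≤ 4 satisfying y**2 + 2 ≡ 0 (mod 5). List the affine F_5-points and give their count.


Affine F_5-points: ∅; count = 0.

For each of the 25 pairs (x, y) ∈ F_5², evaluate f(x, y) mod 5. Record the zeros.
  x = 0: [0↦2, 1↦3, 2↦1, 3↦1, 4↦3]  zeros at y ∈ ∅
  x = 1: [0↦2, 1↦3, 2↦1, 3↦1, 4↦3]  zeros at y ∈ ∅
  x = 2: [0↦2, 1↦3, 2↦1, 3↦1, 4↦3]  zeros at y ∈ ∅
  x = 3: [0↦2, 1↦3, 2↦1, 3↦1, 4↦3]  zeros at y ∈ ∅
  x = 4: [0↦2, 1↦3, 2↦1, 3↦1, 4↦3]  zeros at y ∈ ∅
Collecting zeros: affine points = ∅.
Total count |C(F_5)_aff| = 0.


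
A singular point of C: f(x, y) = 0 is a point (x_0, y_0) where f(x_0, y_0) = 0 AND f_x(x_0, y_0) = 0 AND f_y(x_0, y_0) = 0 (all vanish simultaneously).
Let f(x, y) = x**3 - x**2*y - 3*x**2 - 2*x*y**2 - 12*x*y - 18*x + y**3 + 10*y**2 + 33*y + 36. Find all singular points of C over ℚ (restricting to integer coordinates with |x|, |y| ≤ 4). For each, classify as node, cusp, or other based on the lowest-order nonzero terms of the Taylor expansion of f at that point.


Singular points: {(0, -3)}; classification: cusp.

Compute partial derivatives:
  f_x = 3*x**2 - 2*x*y - 6*x - 2*y**2 - 12*y - 18.
  f_y = -x**2 - 4*x*y - 12*x + 3*y**2 + 20*y + 33.
Scan x_0 ∈ {−4, ..., 4}. For each x_0, f_y(x_0, y) is a polynomial in y; find its integer roots y ∈ {−4, ..., 4}, then test f_x and f at those candidates.
  x = -4: f_y(-4, y) = 3*y**2 + 36*y + 65; no integer root y with |y| ≤ 4.
  x = -3: f_y(-3, y) = 3*y**2 + 32*y + 60; no integer root y with |y| ≤ 4.
  x = -2: f_y(-2, y) = 3*y**2 + 28*y + 53; no integer root y with |y| ≤ 4.
  x = -1: f_y(-1, y) = 3*y**2 + 24*y + 44; no integer root y with |y| ≤ 4.
  x = 0: f_y(0, y) = 3*y**2 + 20*y + 33; vanishes at y ∈ {-3}. (0, -3): f_x = 0, f = 0 — SINGULAR.
  x = 1: f_y(1, y) = 3*y**2 + 16*y + 20; vanishes at y ∈ {-2}. (1, -2): f_x = -1 ≠ 0.
  x = 2: f_y(2, y) = 3*y**2 + 12*y + 5; no integer root y with |y| ≤ 4.
  x = 3: f_y(3, y) = 3*y**2 + 8*y - 12; no integer root y with |y| ≤ 4.
  x = 4: f_y(4, y) = 3*y**2 + 4*y - 31; no integer root y with |y| ≤ 4.
Only singular point on the grid: (0, -3).
Classify: substitute x = 0 + u, y = -3 + v and expand: f = u**3 - u**2*v - 2*u*v**2 + v**3 + v**2.
No constant or linear terms (consistent with a singular point). Quadratic part: v**2. Cubic part: u**3 - u**2*v - 2*u*v**2 + v**3.
The quadratic part v**2 is a perfect square, so there is a single (double) tangent line v = 0, i.e. y = -3. Restricting the cubic part to that line (v = 0) leaves u**3 ≠ 0, so f is not divisible by v and the branch is v² ≈ -u**3 to lowest order — this is a cusp.
Classification: cusp.


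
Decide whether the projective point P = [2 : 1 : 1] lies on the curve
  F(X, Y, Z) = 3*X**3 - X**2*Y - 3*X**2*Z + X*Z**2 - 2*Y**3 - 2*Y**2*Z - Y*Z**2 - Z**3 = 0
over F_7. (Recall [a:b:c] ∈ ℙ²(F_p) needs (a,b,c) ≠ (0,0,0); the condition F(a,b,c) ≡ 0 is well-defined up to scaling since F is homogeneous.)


F(2,1,1) ≡ 4 (mod 7); P is NOT on the curve.

Evaluate F(2, 1, 1) term-by-term (mod 7).
  3*X**3 ↦ 3·8·1·1 = 24
  -X**2*Y ↦ -1·4·1·1 = -4
  -3*X**2*Z ↦ -3·4·1·1 = -12
  X*Z**2 ↦ 1·2·1·1 = 2
  -2*Y**3 ↦ -2·1·1·1 = -2
  -2*Y**2*Z ↦ -2·1·1·1 = -2
  -Y*Z**2 ↦ -1·1·1·1 = -1
  -Z**3 ↦ -1·1·1·1 = -1
Sum: F(2, 1, 1) = (24) + (-4) + (-12) + (2) + (-2) + (-2) + (-1) + (-1) = 4.
Reducing mod 7: 4 ≡ 4 (mod 7).
Since F(a, b, c) ≡ 4 ≠ 0 (mod 7), P does NOT lie on the curve.


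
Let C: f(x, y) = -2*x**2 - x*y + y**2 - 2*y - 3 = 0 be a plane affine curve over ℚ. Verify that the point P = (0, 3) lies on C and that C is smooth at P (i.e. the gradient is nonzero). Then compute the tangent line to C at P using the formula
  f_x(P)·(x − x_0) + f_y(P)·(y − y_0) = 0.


Tangent line at P: -3*x + 4*y - 12 = 0.

Step 1: f(0, 3) = 0, so P lies on C.
Step 2: partial derivatives
  f_x(x, y) = -4*x - y, f_y(x, y) = -x + 2*y - 2.
  f_x(P) = -3, f_y(P) = 4 (gradient nonzero, so P is smooth).
Step 3: tangent line at P: -3·(x − 0) + 4·(y − 3) = 0.
Expanding: -3*x + 4*y - 12 = 0.


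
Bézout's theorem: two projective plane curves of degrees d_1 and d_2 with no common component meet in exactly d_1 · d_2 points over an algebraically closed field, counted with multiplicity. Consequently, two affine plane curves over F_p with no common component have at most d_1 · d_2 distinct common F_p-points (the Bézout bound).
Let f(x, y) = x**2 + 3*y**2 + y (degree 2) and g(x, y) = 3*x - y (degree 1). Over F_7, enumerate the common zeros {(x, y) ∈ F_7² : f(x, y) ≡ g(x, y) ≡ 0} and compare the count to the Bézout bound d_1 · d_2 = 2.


Common zeros: {(0, 0)}; count = 1; Bézout bound = 2.

deg(f) = 2, deg(g) = 1, so Bézout bound = 2.
Scan x ∈ F_7. For each x, list the y ∈ F_7 with f(x, y) ≡ 0 and those with g(x, y) ≡ 0 (mod 7); the common zeros in that column are the intersection.
  x = 0: f ≡ 0 at y ∈ {0, 2}; g ≡ 0 at y ∈ {0}; common: {0}.
  x = 1: f ≡ 0 at y ∈ ∅; g ≡ 0 at y ∈ {3}; common: ∅.
  x = 2: f ≡ 0 at y ∈ {4, 5}; g ≡ 0 at y ∈ {6}; common: ∅.
  x = 3: f ≡ 0 at y ∈ ∅; g ≡ 0 at y ∈ {2}; common: ∅.
  x = 4: f ≡ 0 at y ∈ ∅; g ≡ 0 at y ∈ {5}; common: ∅.
  x = 5: f ≡ 0 at y ∈ {4, 5}; g ≡ 0 at y ∈ {1}; common: ∅.
  x = 6: f ≡ 0 at y ∈ ∅; g ≡ 0 at y ∈ {4}; common: ∅.
Collecting: common zeros = {(0, 0)}, so the count is 1.
Comparison with the Bézout bound: 1 ≤ 2 = deg(f)·deg(g), as expected for curves with no common component (the affine F_7-count falls short of the bound because intersections may lie at infinity, over extension fields, or carry multiplicity).


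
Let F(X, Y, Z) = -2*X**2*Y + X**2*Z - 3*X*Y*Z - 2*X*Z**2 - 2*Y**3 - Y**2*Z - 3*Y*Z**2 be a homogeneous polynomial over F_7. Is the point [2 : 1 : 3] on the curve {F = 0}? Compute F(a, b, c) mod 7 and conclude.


F(2,1,3) ≡ 2 (mod 7); P is NOT on the curve.

Evaluate F(2, 1, 3) term-by-term (mod 7).
  -2*X**2*Y ↦ -2·4·1·1 = -8
  X**2*Z ↦ 1·4·1·3 = 12
  -3*X*Y*Z ↦ -3·2·1·3 = -18
  -2*X*Z**2 ↦ -2·2·1·9 = -36
  -2*Y**3 ↦ -2·1·1·1 = -2
  -Y**2*Z ↦ -1·1·1·3 = -3
  -3*Y*Z**2 ↦ -3·1·1·9 = -27
Sum: F(2, 1, 3) = (-8) + (12) + (-18) + (-36) + (-2) + (-3) + (-27) = -82.
Reducing mod 7: -82 ≡ 2 (mod 7).
Since F(a, b, c) ≡ 2 ≠ 0 (mod 7), P does NOT lie on the curve.


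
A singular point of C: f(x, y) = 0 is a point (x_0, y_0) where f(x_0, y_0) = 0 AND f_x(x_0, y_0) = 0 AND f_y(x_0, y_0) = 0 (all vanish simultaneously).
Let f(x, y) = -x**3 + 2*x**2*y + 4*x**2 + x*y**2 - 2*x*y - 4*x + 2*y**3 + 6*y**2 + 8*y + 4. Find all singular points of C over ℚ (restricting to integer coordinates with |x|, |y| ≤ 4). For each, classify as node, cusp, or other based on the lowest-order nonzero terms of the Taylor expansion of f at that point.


Singular points: {(1, -1)}; classification: node.

Compute partial derivatives:
  f_x = -3*x**2 + 4*x*y + 8*x + y**2 - 2*y - 4.
  f_y = 2*x**2 + 2*x*y - 2*x + 6*y**2 + 12*y + 8.
Scan x_0 ∈ {−4, ..., 4}. For each x_0, f_y(x_0, y) is a polynomial in y; find its integer roots y ∈ {−4, ..., 4}, then test f_x and f at those candidates.
  x = -4: f_y(-4, y) = 6*y**2 + 4*y + 48; no integer root y with |y| ≤ 4.
  x = -3: f_y(-3, y) = 6*y**2 + 6*y + 32; no integer root y with |y| ≤ 4.
  x = -2: f_y(-2, y) = 6*y**2 + 8*y + 20; no integer root y with |y| ≤ 4.
  x = -1: f_y(-1, y) = 6*y**2 + 10*y + 12; no integer root y with |y| ≤ 4.
  x = 0: f_y(0, y) = 6*y**2 + 12*y + 8; no integer root y with |y| ≤ 4.
  x = 1: f_y(1, y) = 6*y**2 + 14*y + 8; vanishes at y ∈ {-1}. (1, -1): f_x = 0, f = 0 — SINGULAR.
  x = 2: f_y(2, y) = 6*y**2 + 16*y + 12; no integer root y with |y| ≤ 4.
  x = 3: f_y(3, y) = 6*y**2 + 18*y + 20; no integer root y with |y| ≤ 4.
  x = 4: f_y(4, y) = 6*y**2 + 20*y + 32; no integer root y with |y| ≤ 4.
Only singular point on the grid: (1, -1).
Classify: substitute x = 1 + u, y = -1 + v and expand: f = -u**3 + 2*u**2*v - u**2 + u*v**2 + 2*v**3 + v**2.
No constant or linear terms (consistent with a singular point). Quadratic part: -u**2 + v**2. Cubic part: -u**3 + 2*u**2*v + u*v**2 + 2*v**3.
The quadratic part v**2 - u**2 = (v − u)(v + u) splits into two distinct linear factors, so there are two distinct tangent lines y − -1 = ±(x − 1) — this is a node (ordinary double point).
Classification: node.


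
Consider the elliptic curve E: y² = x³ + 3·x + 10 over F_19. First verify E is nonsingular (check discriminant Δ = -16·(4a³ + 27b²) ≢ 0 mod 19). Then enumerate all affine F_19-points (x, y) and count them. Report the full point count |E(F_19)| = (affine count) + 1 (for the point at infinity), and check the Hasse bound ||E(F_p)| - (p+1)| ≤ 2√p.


Affine points = {(2, 9), (2, 10), (5, 6), (5, 13), (6, 4), (6, 15), (9, 5), (9, 14), (11, 5), (11, 14), (12, 8), (12, 11), (13, 2), (13, 17), (18, 5), (18, 14)}; affine count = 16; |E(F_19)| = 17.

Discriminant check: Δ ∝ 4a³ + 27b² = 4·3³ + 27·10² = 4·27 + 27·100 ≡ 15 (mod 19). Nonzero ⇒ E is nonsingular.
For each x ∈ F_19, compute rhs = x³ + 3·x + 10 mod 19, then count y ∈ F_19 with y² ≡ rhs.
  x = 0: rhs = 10, matching y values: none (0 points).
  x = 1: rhs = 14, matching y values: none (0 points).
  x = 2: rhs = 5, matching y values: 9, 10 (2 points).
  x = 3: rhs = 8, matching y values: none (0 points).
  x = 4: rhs = 10, matching y values: none (0 points).
  x = 5: rhs = 17, matching y values: 6, 13 (2 points).
  x = 6: rhs = 16, matching y values: 4, 15 (2 points).
  x = 7: rhs = 13, matching y values: none (0 points).
  x = 8: rhs = 14, matching y values: none (0 points).
  x = 9: rhs = 6, matching y values: 5, 14 (2 points).
  x = 10: rhs = 14, matching y values: none (0 points).
  x = 11: rhs = 6, matching y values: 5, 14 (2 points).
  x = 12: rhs = 7, matching y values: 8, 11 (2 points).
  x = 13: rhs = 4, matching y values: 2, 17 (2 points).
  x = 14: rhs = 3, matching y values: none (0 points).
  x = 15: rhs = 10, matching y values: none (0 points).
  x = 16: rhs = 12, matching y values: none (0 points).
  x = 17: rhs = 15, matching y values: none (0 points).
  x = 18: rhs = 6, matching y values: 5, 14 (2 points).
Total affine count: 16.
Full point count |E(F_19)| = 16 + 1 = 17.
Hasse bound: |17 − (19+1)| = |-3| = 3 ≤ 2√19 ≈ 8.7178 ✓.


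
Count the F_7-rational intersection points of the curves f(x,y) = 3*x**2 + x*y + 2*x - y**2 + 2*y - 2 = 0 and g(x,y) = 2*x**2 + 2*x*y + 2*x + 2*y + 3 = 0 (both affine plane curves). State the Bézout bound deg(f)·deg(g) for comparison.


Common zeros: {(3, 1)}; count = 1; Bézout bound = 4.

deg(f) = 2, deg(g) = 2, so Bézout bound = 4.
Scan x ∈ F_7. For each x, list the y ∈ F_7 with f(x, y) ≡ 0 and those with g(x, y) ≡ 0 (mod 7); the common zeros in that column are the intersection.
  x = 0: f ≡ 0 at y ∈ ∅; g ≡ 0 at y ∈ {2}; common: ∅.
  x = 1: f ≡ 0 at y ∈ {5}; g ≡ 0 at y ∈ {0}; common: ∅.
  x = 2: f ≡ 0 at y ∈ {0, 4}; g ≡ 0 at y ∈ {1}; common: ∅.
  x = 3: f ≡ 0 at y ∈ {1, 4}; g ≡ 0 at y ∈ {1}; common: {1}.
  x = 4: f ≡ 0 at y ∈ {3}; g ≡ 0 at y ∈ {2}; common: ∅.
  x = 5: f ≡ 0 at y ∈ ∅; g ≡ 0 at y ∈ {0}; common: ∅.
  x = 6: f ≡ 0 at y ∈ {3, 5}; g ≡ 0 at y ∈ ∅; common: ∅.
Collecting: common zeros = {(3, 1)}, so the count is 1.
Comparison with the Bézout bound: 1 ≤ 4 = deg(f)·deg(g), as expected for curves with no common component (the affine F_7-count falls short of the bound because intersections may lie at infinity, over extension fields, or carry multiplicity).


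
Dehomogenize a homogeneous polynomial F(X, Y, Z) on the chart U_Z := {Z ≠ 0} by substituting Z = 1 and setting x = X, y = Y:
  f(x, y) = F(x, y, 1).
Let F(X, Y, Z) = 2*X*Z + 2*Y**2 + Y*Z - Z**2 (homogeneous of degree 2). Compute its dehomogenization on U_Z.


f(x, y) = 2*x + 2*y**2 + y - 1

On U_Z we set Z = 1. Each monomial c·X^i·Y^j·Z^k in F becomes c·x^i·y^j·1^k = c·x^i·y^j.
Substituting Z = 1: F(X, Y, 1) = 2*x + 2*y**2 + y - 1.
Note: deg(f) ≤ deg(F) = 2; strict inequality happens when F is divisible by Z (lost terms).


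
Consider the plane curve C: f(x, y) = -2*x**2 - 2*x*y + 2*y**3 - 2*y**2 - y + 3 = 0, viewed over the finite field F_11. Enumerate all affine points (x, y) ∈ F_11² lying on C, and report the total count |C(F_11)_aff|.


Affine F_11-points: {(0, 5), (0, 8), (0, 10), (1, 10), (3, 1), (3, 3), (3, 8), (5, 3), (6, 5), (7, 1), (10, 2)}; count = 11.

For each of the 121 pairs (x, y) ∈ F_11², evaluate f(x, y) mod 11. Record the zeros.
  x = 0: [0↦3, 1↦2, 2↦9, 3↦3, 4↦7, 5↦0, 6↦5, 7↦1, 8↦0, 9↦3, 10↦0]  zeros at y ∈ {5, 8, 10}
  x = 1: [0↦1, 1↦9, 2↦3, 3↦6, 4↦8, 5↦10, 6↦2, 7↦7, 8↦4, 9↦5, 10↦0]  zeros at y ∈ {10}
  x = 2: [0↦6, 1↦1, 2↦4, 3↦5, 4↦5, 5↦5, 6↦6, 7↦9, 8↦4, 9↦3, 10↦7]  zeros at y ∈ ∅
  x = 3: [0↦7, 1↦0, 2↦1, 3↦0, 4↦9, 5↦7, 6↦6, 7↦7, 8↦0, 9↦8, 10↦10]  zeros at y ∈ {1, 3, 8}
  x = 4: [0↦4, 1↦6, 2↦5, 3↦2, 4↦9, 5↦5, 6↦2, 7↦1, 8↦3, 9↦9, 10↦9]  zeros at y ∈ ∅
  x = 5: [0↦8, 1↦8, 2↦5, 3↦0, 4↦5, 5↦10, 6↦5, 7↦2, 8↦2, 9↦6, 10↦4]  zeros at y ∈ {3}
  x = 6: [0↦8, 1↦6, 2↦1, 3↦5, 4↦8, 5↦0, 6↦4, 7↦10, 8↦8, 9↦10, 10↦6]  zeros at y ∈ {5}
  x = 7: [0↦4, 1↦0, 2↦4, 3↦6, 4↦7, 5↦8, 6↦10, 7↦3, 8↦10, 9↦10, 10↦4]  zeros at y ∈ {1}
  x = 8: [0↦7, 1↦1, 2↦3, 3↦3, 4↦2, 5↦1, 6↦1, 7↦3, 8↦8, 9↦6, 10↦9]  zeros at y ∈ ∅
  x = 9: [0↦6, 1↦9, 2↦9, 3↦7, 4↦4, 5↦1, 6↦10, 7↦10, 8↦2, 9↦9, 10↦10]  zeros at y ∈ ∅
  x = 10: [0↦1, 1↦2, 2↦0, 3↦7, 4↦2, 5↦8, 6↦4, 7↦2, 8↦3, 9↦8, 10↦7]  zeros at y ∈ {2}
Collecting zeros: affine points = {(0, 5), (0, 8), (0, 10), (1, 10), (3, 1), (3, 3), (3, 8), (5, 3), (6, 5), (7, 1), (10, 2)}.
Total count |C(F_11)_aff| = 11.


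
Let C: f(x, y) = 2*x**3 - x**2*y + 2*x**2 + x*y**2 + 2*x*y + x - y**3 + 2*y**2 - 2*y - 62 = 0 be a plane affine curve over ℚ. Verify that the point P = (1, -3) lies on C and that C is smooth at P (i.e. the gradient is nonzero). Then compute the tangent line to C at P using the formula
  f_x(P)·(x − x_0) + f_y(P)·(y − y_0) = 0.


Tangent line at P: 20*x - 46*y - 158 = 0.

Step 1: f(1, -3) = 0, so P lies on C.
Step 2: partial derivatives
  f_x(x, y) = 6*x**2 - 2*x*y + 4*x + y**2 + 2*y + 1, f_y(x, y) = -x**2 + 2*x*y + 2*x - 3*y**2 + 4*y - 2.
  f_x(P) = 20, f_y(P) = -46 (gradient nonzero, so P is smooth).
Step 3: tangent line at P: 20·(x − 1) + -46·(y − -3) = 0.
Expanding: 20*x - 46*y - 158 = 0.


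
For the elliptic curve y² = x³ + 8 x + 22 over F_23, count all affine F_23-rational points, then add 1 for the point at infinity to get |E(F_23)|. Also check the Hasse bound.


Affine points = {(1, 10), (1, 13), (2, 0), (3, 2), (3, 21), (4, 7), (4, 16), (5, 7), (5, 16), (8, 0), (9, 8), (9, 15), (12, 11), (12, 12), (13, 0), (14, 7), (14, 16), (18, 8), (18, 15), (19, 8), (19, 15), (22, 6), (22, 17)}; affine count = 23; |E(F_23)| = 24.

Discriminant check: Δ ∝ 4a³ + 27b² = 4·8³ + 27·22² = 4·512 + 27·484 ≡ 5 (mod 23). Nonzero ⇒ E is nonsingular.
For each x ∈ F_23, compute rhs = x³ + 8·x + 22 mod 23, then count y ∈ F_23 with y² ≡ rhs.
  x = 0: rhs = 22, matching y values: none (0 points).
  x = 1: rhs = 8, matching y values: 10, 13 (2 points).
  x = 2: rhs = 0, matching y values: 0 (1 points).
  x = 3: rhs = 4, matching y values: 2, 21 (2 points).
  x = 4: rhs = 3, matching y values: 7, 16 (2 points).
  x = 5: rhs = 3, matching y values: 7, 16 (2 points).
  x = 6: rhs = 10, matching y values: none (0 points).
  x = 7: rhs = 7, matching y values: none (0 points).
  x = 8: rhs = 0, matching y values: 0 (1 points).
  x = 9: rhs = 18, matching y values: 8, 15 (2 points).
  x = 10: rhs = 21, matching y values: none (0 points).
  x = 11: rhs = 15, matching y values: none (0 points).
  x = 12: rhs = 6, matching y values: 11, 12 (2 points).
  x = 13: rhs = 0, matching y values: 0 (1 points).
  x = 14: rhs = 3, matching y values: 7, 16 (2 points).
  x = 15: rhs = 21, matching y values: none (0 points).
  x = 16: rhs = 14, matching y values: none (0 points).
  x = 17: rhs = 11, matching y values: none (0 points).
  x = 18: rhs = 18, matching y values: 8, 15 (2 points).
  x = 19: rhs = 18, matching y values: 8, 15 (2 points).
  x = 20: rhs = 17, matching y values: none (0 points).
  x = 21: rhs = 21, matching y values: none (0 points).
  x = 22: rhs = 13, matching y values: 6, 17 (2 points).
Total affine count: 23.
Full point count |E(F_23)| = 23 + 1 = 24.
Hasse bound: |24 − (23+1)| = |0| = 0 ≤ 2√23 ≈ 9.5917 ✓.
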